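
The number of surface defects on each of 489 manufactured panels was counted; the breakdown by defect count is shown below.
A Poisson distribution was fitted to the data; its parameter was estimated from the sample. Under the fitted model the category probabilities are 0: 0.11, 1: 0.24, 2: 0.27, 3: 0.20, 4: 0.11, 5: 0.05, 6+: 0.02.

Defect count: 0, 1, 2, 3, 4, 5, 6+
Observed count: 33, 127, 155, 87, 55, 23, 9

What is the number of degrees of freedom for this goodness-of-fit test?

There are k = 7 categories and 1 parameter estimated from the data, so df = 7 − 1 − 1 = 5.

5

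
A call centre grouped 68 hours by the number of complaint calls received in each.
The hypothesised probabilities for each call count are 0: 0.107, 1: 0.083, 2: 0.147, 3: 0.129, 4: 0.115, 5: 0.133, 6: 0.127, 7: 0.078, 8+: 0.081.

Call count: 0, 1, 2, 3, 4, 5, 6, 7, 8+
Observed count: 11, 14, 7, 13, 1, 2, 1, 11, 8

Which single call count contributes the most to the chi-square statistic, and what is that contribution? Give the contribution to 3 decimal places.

Expected counts E_i = n·p_i: 68×0.107 = 7.276, 68×0.083 = 5.644, 68×0.147 = 9.996, 68×0.129 = 8.772, 68×0.115 = 7.82, 68×0.133 = 9.044, 68×0.127 = 8.636, 68×0.078 = 5.304, 68×0.081 = 5.508.
0: (11 − 7.276)²/7.276 = 13.868176/7.276 = 1.9060
1: (14 − 5.644)²/5.644 = 69.822736/5.644 = 12.3711
2: (7 − 9.996)²/9.996 = 8.976016/9.996 = 0.8980
3: (13 − 8.772)²/8.772 = 17.875984/8.772 = 2.0378
4: (1 − 7.82)²/7.82 = 46.5124/7.82 = 5.9479
5: (2 − 9.044)²/9.044 = 49.617936/9.044 = 5.4863
6: (1 − 8.636)²/8.636 = 58.308496/8.636 = 6.7518
7: (11 − 5.304)²/5.304 = 32.444416/5.304 = 6.1170
8+: (8 − 5.508)²/5.508 = 6.210064/5.508 = 1.1275
The largest term is for 1: 12.371.

1, 12.371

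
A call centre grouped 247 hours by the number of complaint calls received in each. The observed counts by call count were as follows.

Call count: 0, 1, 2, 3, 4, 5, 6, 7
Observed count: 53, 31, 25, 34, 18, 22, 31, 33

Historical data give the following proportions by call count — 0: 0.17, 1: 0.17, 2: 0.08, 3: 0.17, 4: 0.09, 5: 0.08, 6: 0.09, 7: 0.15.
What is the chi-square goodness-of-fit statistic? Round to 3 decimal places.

Expected counts E_i = n·p_i: 247×0.17 = 41.99, 247×0.17 = 41.99, 247×0.08 = 19.76, 247×0.17 = 41.99, 247×0.09 = 22.23, 247×0.08 = 19.76, 247×0.09 = 22.23, 247×0.15 = 37.05.
0: (53 − 41.99)²/41.99 = 121.2201/41.99 = 2.8869
1: (31 − 41.99)²/41.99 = 120.7801/41.99 = 2.8764
2: (25 − 19.76)²/19.76 = 27.4576/19.76 = 1.3896
3: (34 − 41.99)²/41.99 = 63.8401/41.99 = 1.5204
4: (18 − 22.23)²/22.23 = 17.8929/22.23 = 0.8049
5: (22 − 19.76)²/19.76 = 5.0176/19.76 = 0.2539
6: (31 − 22.23)²/22.23 = 76.9129/22.23 = 3.4599
7: (33 − 37.05)²/37.05 = 16.4025/37.05 = 0.4427
Sum = 13.635

13.635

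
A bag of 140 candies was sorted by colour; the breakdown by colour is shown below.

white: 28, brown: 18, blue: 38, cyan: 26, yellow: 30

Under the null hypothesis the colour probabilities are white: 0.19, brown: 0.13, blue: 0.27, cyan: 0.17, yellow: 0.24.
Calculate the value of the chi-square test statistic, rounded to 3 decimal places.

Expected counts E_i = n·p_i: 140×0.19 = 26.6, 140×0.13 = 18.2, 140×0.27 = 37.8, 140×0.17 = 23.8, 140×0.24 = 33.6.
χ² = (28−26.6)²/26.6 + (18−18.2)²/18.2 + (38−37.8)²/37.8 + (26−23.8)²/23.8 + (30−33.6)²/33.6
   = 0.0737 + 0.0022 + 0.0011 + 0.2034 + 0.3857
Sum = 0.666

0.666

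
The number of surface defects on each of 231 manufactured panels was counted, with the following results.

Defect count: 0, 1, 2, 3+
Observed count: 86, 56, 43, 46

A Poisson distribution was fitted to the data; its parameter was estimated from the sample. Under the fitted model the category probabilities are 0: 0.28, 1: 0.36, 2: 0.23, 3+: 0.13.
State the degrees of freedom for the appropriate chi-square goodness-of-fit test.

2

There are k = 4 categories and 1 parameter estimated from the data, so df = 4 − 1 − 1 = 2.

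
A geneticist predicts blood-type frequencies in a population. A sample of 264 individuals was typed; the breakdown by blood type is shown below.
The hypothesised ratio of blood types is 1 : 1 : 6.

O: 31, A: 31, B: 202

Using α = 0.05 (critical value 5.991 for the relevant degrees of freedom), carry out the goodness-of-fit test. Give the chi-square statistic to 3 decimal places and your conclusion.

Ratio total = 8. Expected counts: 264×1/8 = 33, 264×1/8 = 33, 264×6/8 = 198.
cat         O        E   (O−E)²/E
O          31       33     0.1212
A          31       33     0.1212
B         202      198     0.0808
Sum = 0.323
df = 2. Since 0.323 < 5.991, we do not reject H₀.

0.323; do not reject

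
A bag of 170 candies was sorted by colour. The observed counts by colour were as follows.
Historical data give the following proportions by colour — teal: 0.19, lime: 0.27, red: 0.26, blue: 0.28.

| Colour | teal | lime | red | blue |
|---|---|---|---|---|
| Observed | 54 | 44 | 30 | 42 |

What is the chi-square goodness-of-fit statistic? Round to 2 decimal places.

19.88

Expected counts E_i = n·p_i: 170×0.19 = 32.3, 170×0.27 = 45.9, 170×0.26 = 44.2, 170×0.28 = 47.6.
cat         O        E   (O−E)²/E
teal       54     32.3     14.579
lime       44     45.9      0.079
red        30     44.2      4.562
blue       42     47.6      0.659
Sum = 19.88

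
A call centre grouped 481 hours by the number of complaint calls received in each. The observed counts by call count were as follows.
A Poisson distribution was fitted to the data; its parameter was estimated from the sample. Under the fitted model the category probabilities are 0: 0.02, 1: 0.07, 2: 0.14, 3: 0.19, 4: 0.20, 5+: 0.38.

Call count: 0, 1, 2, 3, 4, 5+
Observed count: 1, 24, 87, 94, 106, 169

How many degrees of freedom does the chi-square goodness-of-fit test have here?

There are k = 6 categories and 1 parameter estimated from the data, so df = 6 − 1 − 1 = 4.

4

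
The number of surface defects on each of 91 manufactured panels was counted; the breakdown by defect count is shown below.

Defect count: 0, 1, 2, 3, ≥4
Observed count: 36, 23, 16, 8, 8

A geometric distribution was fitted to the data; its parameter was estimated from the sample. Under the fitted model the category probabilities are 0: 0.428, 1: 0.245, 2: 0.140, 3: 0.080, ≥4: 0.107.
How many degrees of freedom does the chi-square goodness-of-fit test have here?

There are k = 5 categories and 1 parameter estimated from the data, so df = 5 − 1 − 1 = 3.

3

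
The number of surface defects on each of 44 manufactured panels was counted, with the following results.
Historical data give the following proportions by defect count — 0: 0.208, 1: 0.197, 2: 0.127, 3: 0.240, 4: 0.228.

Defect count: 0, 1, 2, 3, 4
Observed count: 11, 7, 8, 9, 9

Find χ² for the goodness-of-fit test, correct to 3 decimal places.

Expected counts E_i = n·p_i: 44×0.208 = 9.152, 44×0.197 = 8.668, 44×0.127 = 5.588, 44×0.240 = 10.56, 44×0.228 = 10.032.
cat         O        E   (O−E)²/E
0          11    9.152     0.3732
1           7    8.668     0.3210
2           8    5.588     1.0411
3           9    10.56     0.2305
4           9   10.032     0.1062
Sum = 2.072

2.072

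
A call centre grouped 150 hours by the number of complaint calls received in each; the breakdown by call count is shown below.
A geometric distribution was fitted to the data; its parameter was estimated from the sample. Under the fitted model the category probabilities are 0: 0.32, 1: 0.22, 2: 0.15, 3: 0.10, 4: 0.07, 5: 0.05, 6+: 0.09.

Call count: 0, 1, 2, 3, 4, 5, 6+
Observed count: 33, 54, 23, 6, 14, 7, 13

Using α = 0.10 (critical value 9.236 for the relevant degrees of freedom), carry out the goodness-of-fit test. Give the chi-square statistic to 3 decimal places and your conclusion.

Expected counts E_i = n·p_i: 150×0.32 = 48, 150×0.22 = 33, 150×0.15 = 22.5, 150×0.10 = 15, 150×0.07 = 10.5, 150×0.05 = 7.5, 150×0.09 = 13.5.
χ² = (33−48)²/48 + (54−33)²/33 + (23−22.5)²/22.5 + (6−15)²/15 + (14−10.5)²/10.5 + (7−7.5)²/7.5 + (13−13.5)²/13.5
   = 4.6875 + 13.3636 + 0.0111 + 5.4000 + 1.1667 + 0.0333 + 0.0185
Sum = 24.681
df = 5. Since 24.681 > 9.236, we reject H₀.

24.681; reject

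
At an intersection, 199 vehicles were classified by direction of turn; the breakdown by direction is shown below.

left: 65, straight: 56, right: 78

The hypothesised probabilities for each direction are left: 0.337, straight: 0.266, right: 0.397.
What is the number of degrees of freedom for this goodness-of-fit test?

There are k = 3 categories and no parameters were estimated from the data, so df = 3 − 1 = 2.

2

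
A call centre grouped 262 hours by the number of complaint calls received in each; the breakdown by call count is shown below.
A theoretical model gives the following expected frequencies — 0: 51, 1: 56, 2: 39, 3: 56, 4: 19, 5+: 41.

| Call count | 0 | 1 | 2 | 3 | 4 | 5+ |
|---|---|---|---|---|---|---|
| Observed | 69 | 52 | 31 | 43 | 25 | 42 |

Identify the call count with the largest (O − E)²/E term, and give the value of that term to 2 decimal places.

cat         O        E   (O−E)²/E
0          69       51      6.353
1          52       56      0.286
2          31       39      1.641
3          43       56      3.018
4          25       19      1.895
5+         42       41      0.024
The largest term is for 0: 6.35.

0, 6.35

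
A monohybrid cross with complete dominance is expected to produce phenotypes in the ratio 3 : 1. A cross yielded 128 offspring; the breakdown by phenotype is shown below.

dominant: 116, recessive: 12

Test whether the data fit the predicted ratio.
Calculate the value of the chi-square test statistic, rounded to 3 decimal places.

16.667

Ratio total = 4. Expected counts: 128×3/4 = 96, 128×1/4 = 32.
χ² = (116−96)²/96 + (12−32)²/32
   = 4.1667 + 12.5000
Sum = 16.667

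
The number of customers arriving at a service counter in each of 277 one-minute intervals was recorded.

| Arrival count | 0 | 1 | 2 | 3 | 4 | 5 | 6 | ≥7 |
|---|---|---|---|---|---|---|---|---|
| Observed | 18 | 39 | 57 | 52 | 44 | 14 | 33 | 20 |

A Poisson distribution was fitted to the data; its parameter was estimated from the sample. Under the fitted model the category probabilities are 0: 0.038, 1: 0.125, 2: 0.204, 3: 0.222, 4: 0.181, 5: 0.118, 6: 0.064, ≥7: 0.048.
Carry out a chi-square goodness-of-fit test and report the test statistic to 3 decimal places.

Expected counts E_i = n·p_i: 277×0.038 = 10.526, 277×0.125 = 34.625, 277×0.204 = 56.508, 277×0.222 = 61.494, 277×0.181 = 50.137, 277×0.118 = 32.686, 277×0.064 = 17.728, 277×0.048 = 13.296.
cat         O        E   (O−E)²/E
0          18   10.526     5.3069
1          39   34.625     0.5528
2          57   56.508     0.0043
3          52   61.494     1.4658
4          44   50.137     0.7512
5          14   32.686    10.6825
6          33   17.728    13.1562
≥7         20   13.296     3.3802
Sum = 35.300

35.300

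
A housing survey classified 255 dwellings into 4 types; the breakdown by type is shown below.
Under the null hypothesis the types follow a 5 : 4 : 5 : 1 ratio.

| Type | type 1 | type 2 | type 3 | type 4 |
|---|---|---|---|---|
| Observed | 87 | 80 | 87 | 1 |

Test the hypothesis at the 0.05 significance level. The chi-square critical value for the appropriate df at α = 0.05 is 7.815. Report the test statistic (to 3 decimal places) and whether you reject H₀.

17.271; reject

Ratio total = 15. Expected counts: 255×5/15 = 85, 255×4/15 = 68, 255×5/15 = 85, 255×1/15 = 17.
cat         O        E   (O−E)²/E
type 1     87       85     0.0471
type 2     80       68     2.1176
type 3     87       85     0.0471
type 4      1       17    15.0588
Sum = 17.271
df = 3. Since 17.271 > 7.815, we reject H₀.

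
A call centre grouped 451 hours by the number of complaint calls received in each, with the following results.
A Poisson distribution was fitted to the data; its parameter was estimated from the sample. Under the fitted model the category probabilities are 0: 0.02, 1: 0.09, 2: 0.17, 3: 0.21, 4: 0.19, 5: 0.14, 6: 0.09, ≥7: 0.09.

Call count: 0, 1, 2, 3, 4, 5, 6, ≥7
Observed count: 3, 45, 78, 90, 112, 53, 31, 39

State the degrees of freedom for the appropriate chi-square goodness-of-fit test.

6

There are k = 8 categories and 1 parameter estimated from the data, so df = 8 − 1 − 1 = 6.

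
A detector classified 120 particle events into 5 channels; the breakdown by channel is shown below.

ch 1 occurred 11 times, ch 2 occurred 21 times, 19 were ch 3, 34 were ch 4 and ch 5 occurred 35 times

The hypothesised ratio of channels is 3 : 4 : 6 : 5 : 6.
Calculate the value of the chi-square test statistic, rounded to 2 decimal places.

9.22

Ratio total = 24. Expected counts: 120×3/24 = 15, 120×4/24 = 20, 120×6/24 = 30, 120×5/24 = 25, 120×6/24 = 30.
cat         O        E   (O−E)²/E
ch 1       11       15      1.067
ch 2       21       20      0.050
ch 3       19       30      4.033
ch 4       34       25      3.240
ch 5       35       30      0.833
Sum = 9.22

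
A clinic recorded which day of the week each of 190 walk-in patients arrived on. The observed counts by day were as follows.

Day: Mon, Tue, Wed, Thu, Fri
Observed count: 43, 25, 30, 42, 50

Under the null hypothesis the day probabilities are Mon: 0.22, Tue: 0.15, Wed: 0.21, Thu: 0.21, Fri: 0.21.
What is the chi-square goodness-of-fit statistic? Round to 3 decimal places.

Expected counts E_i = n·p_i: 190×0.22 = 41.8, 190×0.15 = 28.5, 190×0.21 = 39.9, 190×0.21 = 39.9, 190×0.21 = 39.9.
χ² = (43−41.8)²/41.8 + (25−28.5)²/28.5 + (30−39.9)²/39.9 + (42−39.9)²/39.9 + (50−39.9)²/39.9
   = 0.0344 + 0.4298 + 2.4564 + 0.1105 + 2.5566
Sum = 5.588

5.588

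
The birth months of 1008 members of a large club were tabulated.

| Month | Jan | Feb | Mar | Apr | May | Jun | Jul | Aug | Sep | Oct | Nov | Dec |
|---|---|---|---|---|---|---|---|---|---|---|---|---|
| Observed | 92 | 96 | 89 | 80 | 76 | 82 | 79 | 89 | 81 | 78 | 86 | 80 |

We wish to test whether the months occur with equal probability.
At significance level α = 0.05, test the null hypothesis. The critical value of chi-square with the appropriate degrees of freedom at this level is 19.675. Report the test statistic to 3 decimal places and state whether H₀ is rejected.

5.143; do not reject

Expected count for each of the 12 categories: 1008/12 = 84.
χ² = (92−84)²/84 + (96−84)²/84 + (89−84)²/84 + (80−84)²/84 + (76−84)²/84 + (82−84)²/84 + (79−84)²/84 + (89−84)²/84 + (81−84)²/84 + (78−84)²/84 + (86−84)²/84 + (80−84)²/84
   = 0.7619 + 1.7143 + 0.2976 + 0.1905 + 0.7619 + 0.0476 + 0.2976 + 0.2976 + 0.1071 + 0.4286 + 0.0476 + 0.1905
Sum = 5.143
df = 11. Since 5.143 < 19.675, we do not reject H₀.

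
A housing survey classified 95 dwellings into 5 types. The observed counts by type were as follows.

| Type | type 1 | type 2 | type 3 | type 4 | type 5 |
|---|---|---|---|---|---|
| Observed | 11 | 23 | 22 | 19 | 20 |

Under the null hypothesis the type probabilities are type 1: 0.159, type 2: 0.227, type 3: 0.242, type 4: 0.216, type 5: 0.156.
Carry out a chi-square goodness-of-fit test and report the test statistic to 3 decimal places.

3.177

Expected counts E_i = n·p_i: 95×0.159 = 15.105, 95×0.227 = 21.565, 95×0.242 = 22.99, 95×0.216 = 20.52, 95×0.156 = 14.82.
type 1: (11 − 15.105)²/15.105 = 16.851025/15.105 = 1.1156
type 2: (23 − 21.565)²/21.565 = 2.059225/21.565 = 0.0955
type 3: (22 − 22.99)²/22.99 = 0.9801/22.99 = 0.0426
type 4: (19 − 20.52)²/20.52 = 2.3104/20.52 = 0.1126
type 5: (20 − 14.82)²/14.82 = 26.8324/14.82 = 1.8106
Sum = 3.177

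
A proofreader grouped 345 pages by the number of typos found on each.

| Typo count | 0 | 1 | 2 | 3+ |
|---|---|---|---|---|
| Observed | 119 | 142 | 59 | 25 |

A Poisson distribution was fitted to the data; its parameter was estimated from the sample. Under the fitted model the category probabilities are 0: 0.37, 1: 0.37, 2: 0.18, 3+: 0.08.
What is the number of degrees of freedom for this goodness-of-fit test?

2

There are k = 4 categories and 1 parameter estimated from the data, so df = 4 − 1 − 1 = 2.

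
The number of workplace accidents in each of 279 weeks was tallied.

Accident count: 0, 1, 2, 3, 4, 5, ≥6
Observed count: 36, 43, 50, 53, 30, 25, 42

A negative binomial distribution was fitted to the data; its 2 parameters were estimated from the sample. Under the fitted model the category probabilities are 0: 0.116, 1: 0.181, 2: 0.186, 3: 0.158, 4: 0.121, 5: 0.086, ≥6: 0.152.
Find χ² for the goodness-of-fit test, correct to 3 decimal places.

Expected counts E_i = n·p_i: 279×0.116 = 32.364, 279×0.181 = 50.499, 279×0.186 = 51.894, 279×0.158 = 44.082, 279×0.121 = 33.759, 279×0.086 = 23.994, 279×0.152 = 42.408.
cat         O        E   (O−E)²/E
0          36   32.364     0.4085
1          43   50.499     1.1136
2          50   51.894     0.0691
3          53   44.082     1.8042
4          30   33.759     0.4186
5          25   23.994     0.0422
≥6         42   42.408     0.0039
Sum = 3.860

3.860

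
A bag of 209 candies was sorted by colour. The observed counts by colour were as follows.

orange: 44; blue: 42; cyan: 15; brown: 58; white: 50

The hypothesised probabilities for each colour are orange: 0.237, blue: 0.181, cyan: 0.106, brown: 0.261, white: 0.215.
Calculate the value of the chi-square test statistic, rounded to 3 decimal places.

Expected counts E_i = n·p_i: 209×0.237 = 49.533, 209×0.181 = 37.829, 209×0.106 = 22.154, 209×0.261 = 54.549, 209×0.215 = 44.935.
χ² = (44−49.533)²/49.533 + (42−37.829)²/37.829 + (15−22.154)²/22.154 + (58−54.549)²/54.549 + (50−44.935)²/44.935
   = 0.6181 + 0.4599 + 2.3102 + 0.2183 + 0.5709
Sum = 4.177

4.177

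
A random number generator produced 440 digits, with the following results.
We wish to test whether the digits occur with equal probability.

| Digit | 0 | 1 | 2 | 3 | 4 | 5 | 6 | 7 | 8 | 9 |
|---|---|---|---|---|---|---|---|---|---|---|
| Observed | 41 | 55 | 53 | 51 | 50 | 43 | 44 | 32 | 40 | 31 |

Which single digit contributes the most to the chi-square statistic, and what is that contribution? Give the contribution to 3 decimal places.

Under H₀ each category has probability 1/10, so each expected count is 440/10 = 44.
cat         O        E   (O−E)²/E
0          41       44     0.2045
1          55       44     2.7500
2          53       44     1.8409
3          51       44     1.1136
4          50       44     0.8182
5          43       44     0.0227
6          44       44     0.0000
7          32       44     3.2727
8          40       44     0.3636
9          31       44     3.8409
The largest term is for 9: 3.841.

9, 3.841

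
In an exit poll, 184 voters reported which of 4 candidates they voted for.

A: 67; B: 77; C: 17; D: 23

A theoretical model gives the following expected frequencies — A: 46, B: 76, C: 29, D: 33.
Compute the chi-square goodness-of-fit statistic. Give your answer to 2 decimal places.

17.60

A: (67 − 46)²/46 = 441/46 = 9.587
B: (77 − 76)²/76 = 1/76 = 0.013
C: (17 − 29)²/29 = 144/29 = 4.966
D: (23 − 33)²/33 = 100/33 = 3.030
Sum = 17.60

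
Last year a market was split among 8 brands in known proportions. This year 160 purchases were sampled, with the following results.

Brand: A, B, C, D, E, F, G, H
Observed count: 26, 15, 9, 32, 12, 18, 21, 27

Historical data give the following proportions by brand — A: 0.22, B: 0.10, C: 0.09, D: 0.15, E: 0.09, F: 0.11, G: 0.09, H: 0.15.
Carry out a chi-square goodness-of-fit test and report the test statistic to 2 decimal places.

Expected counts E_i = n·p_i: 160×0.22 = 35.2, 160×0.10 = 16, 160×0.09 = 14.4, 160×0.15 = 24, 160×0.09 = 14.4, 160×0.11 = 17.6, 160×0.09 = 14.4, 160×0.15 = 24.
χ² = (26−35.2)²/35.2 + (15−16)²/16 + (9−14.4)²/14.4 + (32−24)²/24 + (12−14.4)²/14.4 + (18−17.6)²/17.6 + (21−14.4)²/14.4 + (27−24)²/24
   = 2.405 + 0.063 + 2.025 + 2.667 + 0.400 + 0.009 + 3.025 + 0.375
Sum = 10.97

10.97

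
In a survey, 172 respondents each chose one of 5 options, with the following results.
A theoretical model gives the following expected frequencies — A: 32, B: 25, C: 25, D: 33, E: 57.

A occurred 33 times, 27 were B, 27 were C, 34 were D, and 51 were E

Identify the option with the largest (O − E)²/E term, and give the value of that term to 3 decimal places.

E, 0.632

cat         O        E   (O−E)²/E
A          33       32     0.0313
B          27       25     0.1600
C          27       25     0.1600
D          34       33     0.0303
E          51       57     0.6316
The largest term is for E: 0.632.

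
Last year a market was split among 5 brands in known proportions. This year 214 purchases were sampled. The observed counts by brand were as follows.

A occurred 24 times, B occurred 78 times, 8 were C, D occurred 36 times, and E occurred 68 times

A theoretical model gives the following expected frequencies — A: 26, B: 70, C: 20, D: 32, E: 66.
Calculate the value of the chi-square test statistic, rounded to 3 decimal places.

8.829

χ² = (24−26)²/26 + (78−70)²/70 + (8−20)²/20 + (36−32)²/32 + (68−66)²/66
   = 0.1538 + 0.9143 + 7.2000 + 0.5000 + 0.0606
Sum = 8.829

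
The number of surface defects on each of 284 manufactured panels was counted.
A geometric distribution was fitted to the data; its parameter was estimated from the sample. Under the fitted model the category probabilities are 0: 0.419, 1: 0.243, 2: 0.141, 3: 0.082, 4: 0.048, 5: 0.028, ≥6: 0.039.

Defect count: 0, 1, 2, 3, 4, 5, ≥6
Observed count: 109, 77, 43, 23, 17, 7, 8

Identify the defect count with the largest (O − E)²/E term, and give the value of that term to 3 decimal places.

Expected counts E_i = n·p_i: 284×0.419 = 118.996, 284×0.243 = 69.012, 284×0.141 = 40.044, 284×0.082 = 23.288, 284×0.048 = 13.632, 284×0.028 = 7.952, 284×0.039 = 11.076.
0: (109 − 118.996)²/118.996 = 99.920016/118.996 = 0.8397
1: (77 − 69.012)²/69.012 = 63.808144/69.012 = 0.9246
2: (43 − 40.044)²/40.044 = 8.737936/40.044 = 0.2182
3: (23 − 23.288)²/23.288 = 0.082944/23.288 = 0.0036
4: (17 − 13.632)²/13.632 = 11.343424/13.632 = 0.8321
5: (7 − 7.952)²/7.952 = 0.906304/7.952 = 0.1140
≥6: (8 − 11.076)²/11.076 = 9.461776/11.076 = 0.8543
The largest term is for 1: 0.925.

1, 0.925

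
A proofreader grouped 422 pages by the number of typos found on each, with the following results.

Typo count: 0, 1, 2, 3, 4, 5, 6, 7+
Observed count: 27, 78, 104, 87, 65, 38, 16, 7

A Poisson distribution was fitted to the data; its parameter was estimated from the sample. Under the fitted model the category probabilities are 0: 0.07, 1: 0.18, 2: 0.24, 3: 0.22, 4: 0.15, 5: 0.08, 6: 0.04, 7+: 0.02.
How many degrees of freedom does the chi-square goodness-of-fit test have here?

6

There are k = 8 categories and 1 parameter estimated from the data, so df = 8 − 1 − 1 = 6.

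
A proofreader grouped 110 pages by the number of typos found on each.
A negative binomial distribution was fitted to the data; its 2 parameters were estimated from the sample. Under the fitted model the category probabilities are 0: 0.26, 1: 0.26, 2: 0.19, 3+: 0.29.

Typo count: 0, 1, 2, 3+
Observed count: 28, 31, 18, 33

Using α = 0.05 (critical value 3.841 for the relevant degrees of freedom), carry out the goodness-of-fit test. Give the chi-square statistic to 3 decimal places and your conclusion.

0.654; do not reject

Expected counts E_i = n·p_i: 110×0.26 = 28.6, 110×0.26 = 28.6, 110×0.19 = 20.9, 110×0.29 = 31.9.
0: (28 − 28.6)²/28.6 = 0.36/28.6 = 0.0126
1: (31 − 28.6)²/28.6 = 5.76/28.6 = 0.2014
2: (18 − 20.9)²/20.9 = 8.41/20.9 = 0.4024
3+: (33 − 31.9)²/31.9 = 1.21/31.9 = 0.0379
Sum = 0.654
df = 1. Since 0.654 < 3.841, we do not reject H₀.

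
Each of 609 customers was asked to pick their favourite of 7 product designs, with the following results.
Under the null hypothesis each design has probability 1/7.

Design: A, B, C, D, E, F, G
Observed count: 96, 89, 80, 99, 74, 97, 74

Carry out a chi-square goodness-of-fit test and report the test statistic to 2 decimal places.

Under H₀ each category has probability 1/7, so each expected count is 609/7 = 87.
cat         O        E   (O−E)²/E
A          96       87      0.931
B          89       87      0.046
C          80       87      0.563
D          99       87      1.655
E          74       87      1.943
F          97       87      1.149
G          74       87      1.943
Sum = 8.23

8.23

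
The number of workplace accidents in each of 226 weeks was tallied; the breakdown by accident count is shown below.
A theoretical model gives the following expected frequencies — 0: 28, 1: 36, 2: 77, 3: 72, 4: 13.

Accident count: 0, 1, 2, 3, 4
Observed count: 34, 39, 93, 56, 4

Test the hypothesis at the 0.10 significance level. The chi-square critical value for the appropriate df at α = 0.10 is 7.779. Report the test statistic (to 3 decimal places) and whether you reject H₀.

14.647; reject

cat         O        E   (O−E)²/E
0          34       28     1.2857
1          39       36     0.2500
2          93       77     3.3247
3          56       72     3.5556
4           4       13     6.2308
Sum = 14.647
df = 4. Since 14.647 > 7.779, we reject H₀.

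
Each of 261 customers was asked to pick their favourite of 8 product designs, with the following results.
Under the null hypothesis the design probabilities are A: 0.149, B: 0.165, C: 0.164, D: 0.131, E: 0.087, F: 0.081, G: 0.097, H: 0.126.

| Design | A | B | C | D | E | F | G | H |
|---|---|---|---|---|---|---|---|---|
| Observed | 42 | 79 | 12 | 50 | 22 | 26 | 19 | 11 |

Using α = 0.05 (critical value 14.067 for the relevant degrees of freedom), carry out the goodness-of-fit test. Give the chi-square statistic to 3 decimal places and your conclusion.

76.993; reject

Expected counts E_i = n·p_i: 261×0.149 = 38.889, 261×0.165 = 43.065, 261×0.164 = 42.804, 261×0.131 = 34.191, 261×0.087 = 22.707, 261×0.081 = 21.141, 261×0.097 = 25.317, 261×0.126 = 32.886.
χ² = (42−38.889)²/38.889 + (79−43.065)²/43.065 + (12−42.804)²/42.804 + (50−34.191)²/34.191 + (22−22.707)²/22.707 + (26−21.141)²/21.141 + (19−25.317)²/25.317 + (11−32.886)²/32.886
   = 0.2489 + 29.9855 + 22.1682 + 7.3097 + 0.0220 + 1.1168 + 1.5762 + 14.5654
Sum = 76.993
df = 7. Since 76.993 > 14.067, we reject H₀.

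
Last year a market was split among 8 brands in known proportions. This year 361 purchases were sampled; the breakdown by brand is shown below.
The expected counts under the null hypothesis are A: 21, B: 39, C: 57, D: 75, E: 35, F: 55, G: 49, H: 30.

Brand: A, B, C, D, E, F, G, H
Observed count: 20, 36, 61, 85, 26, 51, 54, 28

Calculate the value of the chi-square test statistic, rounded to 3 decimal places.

cat         O        E   (O−E)²/E
A          20       21     0.0476
B          36       39     0.2308
C          61       57     0.2807
D          85       75     1.3333
E          26       35     2.3143
F          51       55     0.2909
G          54       49     0.5102
H          28       30     0.1333
Sum = 5.141

5.141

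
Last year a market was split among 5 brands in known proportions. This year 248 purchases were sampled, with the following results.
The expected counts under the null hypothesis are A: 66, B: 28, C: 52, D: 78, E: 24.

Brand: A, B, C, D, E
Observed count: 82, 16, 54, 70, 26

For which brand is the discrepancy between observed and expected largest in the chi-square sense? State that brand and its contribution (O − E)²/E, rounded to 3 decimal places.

χ² = (82−66)²/66 + (16−28)²/28 + (54−52)²/52 + (70−78)²/78 + (26−24)²/24
   = 3.8788 + 5.1429 + 0.0769 + 0.8205 + 0.1667
The largest term is for B: 5.143.

B, 5.143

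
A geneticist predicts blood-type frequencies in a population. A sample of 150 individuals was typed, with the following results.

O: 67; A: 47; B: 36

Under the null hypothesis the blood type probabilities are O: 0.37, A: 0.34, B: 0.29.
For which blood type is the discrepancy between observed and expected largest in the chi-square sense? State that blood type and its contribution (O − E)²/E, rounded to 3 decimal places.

Expected counts E_i = n·p_i: 150×0.37 = 55.5, 150×0.34 = 51, 150×0.29 = 43.5.
cat         O        E   (O−E)²/E
O          67     55.5     2.3829
A          47       51     0.3137
B          36     43.5     1.2931
The largest term is for O: 2.383.

O, 2.383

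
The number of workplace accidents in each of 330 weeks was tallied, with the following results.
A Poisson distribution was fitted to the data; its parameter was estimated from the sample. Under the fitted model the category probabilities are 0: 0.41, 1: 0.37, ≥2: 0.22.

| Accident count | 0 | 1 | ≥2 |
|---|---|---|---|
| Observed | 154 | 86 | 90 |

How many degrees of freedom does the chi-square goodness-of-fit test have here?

There are k = 3 categories and 1 parameter estimated from the data, so df = 3 − 1 − 1 = 1.

1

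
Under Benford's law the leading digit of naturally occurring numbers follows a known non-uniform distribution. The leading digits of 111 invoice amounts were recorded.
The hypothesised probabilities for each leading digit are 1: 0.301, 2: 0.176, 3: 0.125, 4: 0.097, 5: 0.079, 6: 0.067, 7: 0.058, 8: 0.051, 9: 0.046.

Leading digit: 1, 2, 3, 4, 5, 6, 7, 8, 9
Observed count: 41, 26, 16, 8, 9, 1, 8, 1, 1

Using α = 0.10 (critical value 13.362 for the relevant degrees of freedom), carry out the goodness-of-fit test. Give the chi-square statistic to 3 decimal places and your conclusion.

17.995; reject

Expected counts E_i = n·p_i: 111×0.301 = 33.411, 111×0.176 = 19.536, 111×0.125 = 13.875, 111×0.097 = 10.767, 111×0.079 = 8.769, 111×0.067 = 7.437, 111×0.058 = 6.438, 111×0.051 = 5.661, 111×0.046 = 5.106.
χ² = (41−33.411)²/33.411 + (26−19.536)²/19.536 + (16−13.875)²/13.875 + (8−10.767)²/10.767 + (9−8.769)²/8.769 + (1−7.437)²/7.437 + (8−6.438)²/6.438 + (1−5.661)²/5.661 + (1−5.106)²/5.106
   = 1.7238 + 2.1388 + 0.3255 + 0.7111 + 0.0061 + 5.5715 + 0.3790 + 3.8376 + 3.3018
Sum = 17.995
df = 8. Since 17.995 > 13.362, we reject H₀.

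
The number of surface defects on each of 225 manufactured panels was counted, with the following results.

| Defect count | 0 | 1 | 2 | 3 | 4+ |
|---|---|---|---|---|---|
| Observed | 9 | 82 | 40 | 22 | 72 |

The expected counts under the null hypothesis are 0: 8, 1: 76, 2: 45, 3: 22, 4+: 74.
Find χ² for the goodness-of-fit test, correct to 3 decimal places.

χ² = (9−8)²/8 + (82−76)²/76 + (40−45)²/45 + (22−22)²/22 + (72−74)²/74
   = 0.1250 + 0.4737 + 0.5556 + 0.0000 + 0.0541
Sum = 1.208

1.208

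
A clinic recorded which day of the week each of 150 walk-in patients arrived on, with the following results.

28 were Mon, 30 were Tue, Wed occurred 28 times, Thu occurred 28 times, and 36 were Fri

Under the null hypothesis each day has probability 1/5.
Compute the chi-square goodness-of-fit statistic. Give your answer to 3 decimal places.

Expected count for each of the 5 categories: 150/5 = 30.
χ² = (28−30)²/30 + (30−30)²/30 + (28−30)²/30 + (28−30)²/30 + (36−30)²/30
   = 0.1333 + 0.0000 + 0.1333 + 0.1333 + 1.2000
Sum = 1.600

1.600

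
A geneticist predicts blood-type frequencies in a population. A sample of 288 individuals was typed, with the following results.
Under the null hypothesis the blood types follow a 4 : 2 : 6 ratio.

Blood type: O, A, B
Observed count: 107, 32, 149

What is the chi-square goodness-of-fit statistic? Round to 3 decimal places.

Ratio total = 12. Expected counts: 288×4/12 = 96, 288×2/12 = 48, 288×6/12 = 144.
χ² = (107−96)²/96 + (32−48)²/48 + (149−144)²/144
   = 1.2604 + 5.3333 + 0.1736
Sum = 6.767

6.767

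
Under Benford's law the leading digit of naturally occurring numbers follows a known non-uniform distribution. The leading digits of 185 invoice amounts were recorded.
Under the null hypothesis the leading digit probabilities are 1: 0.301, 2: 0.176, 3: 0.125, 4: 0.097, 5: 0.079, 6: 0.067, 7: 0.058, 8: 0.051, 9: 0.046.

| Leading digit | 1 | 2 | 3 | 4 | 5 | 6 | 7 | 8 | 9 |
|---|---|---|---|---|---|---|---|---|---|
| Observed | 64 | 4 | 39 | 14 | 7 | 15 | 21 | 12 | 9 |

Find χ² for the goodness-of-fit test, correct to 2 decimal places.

53.13

Expected counts E_i = n·p_i: 185×0.301 = 55.685, 185×0.176 = 32.56, 185×0.125 = 23.125, 185×0.097 = 17.945, 185×0.079 = 14.615, 185×0.067 = 12.395, 185×0.058 = 10.73, 185×0.051 = 9.435, 185×0.046 = 8.51.
χ² = (64−55.685)²/55.685 + (4−32.56)²/32.56 + (39−23.125)²/23.125 + (14−17.945)²/17.945 + (7−14.615)²/14.615 + (15−12.395)²/12.395 + (21−10.73)²/10.73 + (12−9.435)²/9.435 + (9−8.51)²/8.51
   = 1.242 + 25.051 + 10.898 + 0.867 + 3.968 + 0.547 + 9.830 + 0.697 + 0.028
Sum = 53.13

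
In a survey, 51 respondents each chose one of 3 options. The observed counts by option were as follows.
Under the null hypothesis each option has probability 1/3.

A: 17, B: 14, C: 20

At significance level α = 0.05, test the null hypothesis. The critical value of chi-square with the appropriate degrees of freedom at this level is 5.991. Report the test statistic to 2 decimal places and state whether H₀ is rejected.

Expected count for each of the 3 categories: 51/3 = 17.
A: (17 − 17)²/17 = 0/17 = 0.000
B: (14 − 17)²/17 = 9/17 = 0.529
C: (20 − 17)²/17 = 9/17 = 0.529
Sum = 1.06
df = 2. Since 1.06 < 5.991, we do not reject H₀.

1.06; do not reject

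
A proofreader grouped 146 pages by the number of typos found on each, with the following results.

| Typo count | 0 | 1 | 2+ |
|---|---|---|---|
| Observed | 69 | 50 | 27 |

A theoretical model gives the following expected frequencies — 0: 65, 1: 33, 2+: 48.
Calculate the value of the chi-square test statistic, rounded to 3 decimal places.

cat         O        E   (O−E)²/E
0          69       65     0.2462
1          50       33     8.7576
2+         27       48     9.1875
Sum = 18.191

18.191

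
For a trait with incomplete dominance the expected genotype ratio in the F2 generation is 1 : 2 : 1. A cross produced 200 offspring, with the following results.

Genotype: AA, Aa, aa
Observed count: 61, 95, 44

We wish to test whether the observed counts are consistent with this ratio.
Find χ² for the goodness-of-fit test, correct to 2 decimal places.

3.39

Ratio total = 4. Expected counts: 200×1/4 = 50, 200×2/4 = 100, 200×1/4 = 50.
cat         O        E   (O−E)²/E
AA         61       50      2.420
Aa         95      100      0.250
aa         44       50      0.720
Sum = 3.39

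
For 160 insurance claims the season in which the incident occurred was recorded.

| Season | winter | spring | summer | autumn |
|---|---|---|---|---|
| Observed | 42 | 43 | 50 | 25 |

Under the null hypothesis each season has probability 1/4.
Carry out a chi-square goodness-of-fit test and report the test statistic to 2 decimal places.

Under H₀ each category has probability 1/4, so each expected count is 160/4 = 40.
winter: (42 − 40)²/40 = 4/40 = 0.100
spring: (43 − 40)²/40 = 9/40 = 0.225
summer: (50 − 40)²/40 = 100/40 = 2.500
autumn: (25 − 40)²/40 = 225/40 = 5.625
Sum = 8.45

8.45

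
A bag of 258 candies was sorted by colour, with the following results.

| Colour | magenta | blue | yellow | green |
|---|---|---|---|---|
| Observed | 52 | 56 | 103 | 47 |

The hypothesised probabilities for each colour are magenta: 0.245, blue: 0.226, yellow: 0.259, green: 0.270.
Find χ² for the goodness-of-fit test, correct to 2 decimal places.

Expected counts E_i = n·p_i: 258×0.245 = 63.21, 258×0.226 = 58.308, 258×0.259 = 66.822, 258×0.270 = 69.66.
cat          O        E   (O−E)²/E
magenta     52    63.21      1.988
blue        56   58.308      0.091
yellow     103   66.822     19.587
green       47    69.66      7.371
Sum = 29.04

29.04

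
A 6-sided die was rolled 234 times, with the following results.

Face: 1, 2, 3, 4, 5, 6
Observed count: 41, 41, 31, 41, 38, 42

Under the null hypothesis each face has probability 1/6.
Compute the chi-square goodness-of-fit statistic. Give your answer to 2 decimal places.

2.21

Under H₀ each category has probability 1/6, so each expected count is 234/6 = 39.
cat         O        E   (O−E)²/E
1          41       39      0.103
2          41       39      0.103
3          31       39      1.641
4          41       39      0.103
5          38       39      0.026
6          42       39      0.231
Sum = 2.21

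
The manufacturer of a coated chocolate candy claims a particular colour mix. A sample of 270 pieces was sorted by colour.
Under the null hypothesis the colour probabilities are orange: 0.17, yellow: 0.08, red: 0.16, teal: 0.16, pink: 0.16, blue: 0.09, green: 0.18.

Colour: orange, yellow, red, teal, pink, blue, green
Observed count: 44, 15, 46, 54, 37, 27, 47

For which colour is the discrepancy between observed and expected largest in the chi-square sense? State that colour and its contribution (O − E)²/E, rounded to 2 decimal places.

teal, 2.70

Expected counts E_i = n·p_i: 270×0.17 = 45.9, 270×0.08 = 21.6, 270×0.16 = 43.2, 270×0.16 = 43.2, 270×0.16 = 43.2, 270×0.09 = 24.3, 270×0.18 = 48.6.
cat         O        E   (O−E)²/E
orange     44     45.9      0.079
yellow     15     21.6      2.017
red        46     43.2      0.181
teal       54     43.2      2.700
pink       37     43.2      0.890
blue       27     24.3      0.300
green      47     48.6      0.053
The largest term is for teal: 2.70.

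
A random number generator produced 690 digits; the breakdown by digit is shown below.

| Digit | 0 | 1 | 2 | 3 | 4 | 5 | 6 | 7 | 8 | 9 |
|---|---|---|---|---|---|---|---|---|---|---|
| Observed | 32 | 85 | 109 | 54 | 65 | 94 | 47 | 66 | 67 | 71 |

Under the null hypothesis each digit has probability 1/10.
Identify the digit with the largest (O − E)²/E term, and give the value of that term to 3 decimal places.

Expected count for each of the 10 categories: 690/10 = 69.
0: (32 − 69)²/69 = 1369/69 = 19.8406
1: (85 − 69)²/69 = 256/69 = 3.7101
2: (109 − 69)²/69 = 1600/69 = 23.1884
3: (54 − 69)²/69 = 225/69 = 3.2609
4: (65 − 69)²/69 = 16/69 = 0.2319
5: (94 − 69)²/69 = 625/69 = 9.0580
6: (47 − 69)²/69 = 484/69 = 7.0145
7: (66 − 69)²/69 = 9/69 = 0.1304
8: (67 − 69)²/69 = 4/69 = 0.0580
9: (71 − 69)²/69 = 4/69 = 0.0580
The largest term is for 2: 23.188.

2, 23.188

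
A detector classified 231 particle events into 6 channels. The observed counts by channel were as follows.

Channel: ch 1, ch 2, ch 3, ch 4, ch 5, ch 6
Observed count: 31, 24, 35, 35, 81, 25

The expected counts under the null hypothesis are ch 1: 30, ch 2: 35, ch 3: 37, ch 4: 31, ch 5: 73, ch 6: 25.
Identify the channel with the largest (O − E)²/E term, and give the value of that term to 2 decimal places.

cat         O        E   (O−E)²/E
ch 1       31       30      0.033
ch 2       24       35      3.457
ch 3       35       37      0.108
ch 4       35       31      0.516
ch 5       81       73      0.877
ch 6       25       25      0.000
The largest term is for ch 2: 3.46.

ch 2, 3.46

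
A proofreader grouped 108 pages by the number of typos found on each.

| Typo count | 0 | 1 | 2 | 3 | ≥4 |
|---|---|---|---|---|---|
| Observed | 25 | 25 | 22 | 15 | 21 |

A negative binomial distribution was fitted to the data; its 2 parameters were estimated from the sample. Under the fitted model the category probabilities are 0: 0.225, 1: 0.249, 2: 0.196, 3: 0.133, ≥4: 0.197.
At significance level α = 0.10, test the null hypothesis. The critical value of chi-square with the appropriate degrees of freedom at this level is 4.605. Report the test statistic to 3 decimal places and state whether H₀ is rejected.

0.218; do not reject

Expected counts E_i = n·p_i: 108×0.225 = 24.3, 108×0.249 = 26.892, 108×0.196 = 21.168, 108×0.133 = 14.364, 108×0.197 = 21.276.
0: (25 − 24.3)²/24.3 = 0.49/24.3 = 0.0202
1: (25 − 26.892)²/26.892 = 3.579664/26.892 = 0.1331
2: (22 − 21.168)²/21.168 = 0.692224/21.168 = 0.0327
3: (15 − 14.364)²/14.364 = 0.404496/14.364 = 0.0282
≥4: (21 − 21.276)²/21.276 = 0.076176/21.276 = 0.0036
Sum = 0.218
df = 2. Since 0.218 < 4.605, we do not reject H₀.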